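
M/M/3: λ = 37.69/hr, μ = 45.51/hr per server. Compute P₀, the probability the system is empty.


a = λ/μ = 37.69/45.51 = 0.8282; ρ = a/c = 0.2761
Σ_{k=0}^{2} a^k/k! (terms k=0..2) = 1.00000 + 0.82817 + 0.34293 = 2.17110
Tail: a^3/(3!(1−ρ)) = 0.56801/(6·0.7239) = 0.13077
P₀ = 1/(2.17110 + 0.13077) = 1/2.30187 = 0.434429

Final: 0.434429


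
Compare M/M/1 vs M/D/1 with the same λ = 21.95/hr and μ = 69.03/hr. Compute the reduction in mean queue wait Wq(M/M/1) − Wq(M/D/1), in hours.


ρ = 21.95/69.03 = 0.3180
Wq(M/M/1) = ρ/(μ−λ) = 0.3180/47.08 = 0.006754 hr
Wq(M/D/1) = ρ/(2(μ−λ)) = 0.003377 hr
Savings = 0.006754 − 0.003377 = 0.003377 hr

Final: 0.003377 hr


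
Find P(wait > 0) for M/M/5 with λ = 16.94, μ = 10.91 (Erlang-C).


a = λ/μ = 1.5527; ρ = a/5 = 0.3105
P₀ = 0.211269 (from M/M/c formula)
C(c,a) = [a^c/(c!(1−ρ))]·P₀ = [9.02492/(120·0.6895)]·0.211269
= 0.10908·0.211269 = 0.023046

Final: 0.023046


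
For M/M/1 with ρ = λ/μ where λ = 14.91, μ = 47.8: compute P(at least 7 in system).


ρ = 14.91/47.8 = 0.3119
P(N ≥ n) = ρ^n = 0.3119^7 = 0.0002873

Final: 0.0002873


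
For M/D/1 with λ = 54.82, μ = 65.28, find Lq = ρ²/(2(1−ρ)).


ρ = 54.82/65.28 = 0.8398
M/D/1: Lq = ρ²/(2(1−ρ)) = 0.7052/(2·0.1602) = 2.20058

Final: 2.20058


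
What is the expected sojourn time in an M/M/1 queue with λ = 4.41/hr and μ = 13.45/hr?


W = 1/(μ−λ) = 1/(13.45 − 4.41) = 1/9.04 = 0.1106 hr

Final: 0.1106 hr


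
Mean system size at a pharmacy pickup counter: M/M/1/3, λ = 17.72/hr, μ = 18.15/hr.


ρ = 17.72/18.15 = 0.9763
L = ρ[1 − (K+1)ρ^K + Kρ^(K+1)] / [(1−ρ)(1−ρ^(K+1))]
Numerator: 0.9763·(1 − 4·0.930596 + 3·0.908549) = 0.003185
Denominator: (0.02369)·(0.091451) = 0.002167
L = 0.003185/0.002167 = 1.4700

Final: 1.4700


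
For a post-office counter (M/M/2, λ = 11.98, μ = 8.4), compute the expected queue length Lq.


a = λ/μ = 1.4262; ρ = a/2 = 0.7131
P₀ = 0.167477
Lq = P₀·a^c·ρ / (c!·(1−ρ)²) = 0.167477·2.03402·0.7131/(2·0.08231)
= 1.47555

Final: 1.47555


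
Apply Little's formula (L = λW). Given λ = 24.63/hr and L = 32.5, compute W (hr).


W = L/λ = 32.5/24.63 = 1.3195 hr

Final: 1.3195 hr


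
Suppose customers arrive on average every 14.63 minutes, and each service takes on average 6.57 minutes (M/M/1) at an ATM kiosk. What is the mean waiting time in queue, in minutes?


λ = 60/14.63 = 4.1012 /hr
μ = 60/6.57 = 9.1324 /hr
ρ = λ/μ = 4.1012/9.1324 = 0.4491
Wq = ρ/(μ−λ) = 0.4491/(9.1324−4.1012) = 0.08926 hr
In minutes: 0.08926·60 = 5.355 min

Final: 5.355 min


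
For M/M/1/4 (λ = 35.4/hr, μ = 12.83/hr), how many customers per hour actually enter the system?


ρ = 2.7592; P_K = (1−ρ)ρ^4/(1−ρ^5) = 0.641583
λ_eff = λ(1 − P_K) = 35.4·(1 − 0.641583) = 35.4·0.358417 = 12.6880 /hr

Final: 12.6880 /hr


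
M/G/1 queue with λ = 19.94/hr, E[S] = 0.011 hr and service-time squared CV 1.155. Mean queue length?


ρ = λ·E[S] = 19.94·0.011 = 0.2193
Lq = ρ²(1+C_s²)/(2(1−ρ)) = 0.04811·(1+1.155)/(2·0.7807)
= 0.04811·2.1550/1.5613 = 0.06640

Final: 0.06640


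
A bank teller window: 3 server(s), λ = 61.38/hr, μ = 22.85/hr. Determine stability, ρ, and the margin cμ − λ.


Total capacity cμ = 3·22.85 = 68.55/hr
ρ = λ/(cμ) = 61.38/68.55 = 0.8954
Stable ⇔ ρ < 1: YES
Spare capacity = cμ − λ = 68.55 − 61.38 = 7.17/hr

Final: ρ = 0.8954; stable; margin = 7.17/hr


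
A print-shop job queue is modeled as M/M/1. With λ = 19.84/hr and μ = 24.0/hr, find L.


ρ = λ/μ = 19.84/24.0 = 0.8267
L = ρ/(1−ρ) = 0.8267/(1 − 0.8267) = 0.8267/0.1733 = 4.7692

Final: 4.7692


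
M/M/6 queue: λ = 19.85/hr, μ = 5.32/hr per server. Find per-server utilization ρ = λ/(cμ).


ρ = λ/(cμ) = 19.85/(6·5.32) = 19.85/31.92 = 0.6219

Final: 0.6219


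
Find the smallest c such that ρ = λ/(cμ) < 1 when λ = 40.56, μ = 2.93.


Stability requires cμ > λ ⇔ c > λ/μ.
λ/μ = 40.56/2.93 = 13.8430
Minimum integer c = ⌊13.8430⌋ + 1 = 14
Check: 14·2.93 = 41.02 > 40.56, while 13·2.93 = 38.09 ≤ 40.56

Final: 14 servers


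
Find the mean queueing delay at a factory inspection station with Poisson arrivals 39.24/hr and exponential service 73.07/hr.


ρ = 39.24/73.07 = 0.5370
Wq = ρ/(μ−λ) = 0.5370/(73.07 − 39.24) = 0.5370/33.83 = 0.01587 hr

Final: 0.01587 hr


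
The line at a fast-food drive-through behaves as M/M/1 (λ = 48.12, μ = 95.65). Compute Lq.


ρ = 48.12/95.65 = 0.5031
Lq = ρ²/(1−ρ) = 0.2531/0.4969 = 0.5093

Final: 0.5093


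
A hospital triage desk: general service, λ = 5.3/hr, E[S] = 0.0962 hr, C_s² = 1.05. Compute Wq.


ρ = λ·E[S] = 5.3·0.0962 = 0.5099
E[S²] = E[S]²(1+C_s²) = 0.0962²·(1+1.05) = 0.018972
Wq = λ·E[S²]/(2(1−ρ)) = 5.3·0.018972/(2·0.4901) = 0.10257 hr

Final: 0.10257 hr


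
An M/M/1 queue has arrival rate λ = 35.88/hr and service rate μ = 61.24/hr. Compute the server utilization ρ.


ρ = λ/μ = 35.88/61.24 = 0.5859

Final: 0.5859


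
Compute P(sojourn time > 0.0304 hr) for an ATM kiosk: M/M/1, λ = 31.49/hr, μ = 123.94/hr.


W ~ Exponential(μ−λ) for M/M/1.
μ − λ = 123.94 − 31.49 = 92.4500
P(W > t) = e^{−(μ−λ)t} = e^{−2.8105} = 0.060176

Final: 0.060176


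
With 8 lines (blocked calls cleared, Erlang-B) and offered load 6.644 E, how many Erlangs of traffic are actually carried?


B(8,6.644) = 0.158350 (Erlang-B)
Carried load = a(1 − B) = 6.644·(1 − 0.158350) = 6.644·0.841650 = 5.5919 E

Final: 5.5919 Erlangs


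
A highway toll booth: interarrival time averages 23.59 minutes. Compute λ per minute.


λ = 1/(interarrival time) in consistent units.
1 minute = 1 min, so λ = 1/23.59 = 0.04239 per minute

Final: 0.04239 /min


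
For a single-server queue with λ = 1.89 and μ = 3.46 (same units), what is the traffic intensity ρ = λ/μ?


ρ = λ/μ = 1.89/3.46 = 0.5462

Final: 0.5462


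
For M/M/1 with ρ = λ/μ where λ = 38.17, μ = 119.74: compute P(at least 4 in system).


ρ = 38.17/119.74 = 0.3188
P(N ≥ n) = ρ^n = 0.3188^4 = 0.010326

Final: 0.010326


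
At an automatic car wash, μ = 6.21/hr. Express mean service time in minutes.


Mean service time = 1/μ = 1/6.21 hour = 0.16103 hour
In minutes: 0.16103 × 60 = 9.6618 min

Final: 9.6618 min


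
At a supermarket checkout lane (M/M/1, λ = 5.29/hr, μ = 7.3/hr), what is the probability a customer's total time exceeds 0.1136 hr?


W ~ Exponential(μ−λ) for M/M/1.
μ − λ = 7.3 − 5.29 = 2.0100
P(W > t) = e^{−(μ−λ)t} = e^{−0.2283} = 0.795857

Final: 0.795857


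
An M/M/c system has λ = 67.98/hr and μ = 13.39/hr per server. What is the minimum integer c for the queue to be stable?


Stability requires cμ > λ ⇔ c > λ/μ.
λ/μ = 67.98/13.39 = 5.0769
Minimum integer c = ⌊5.0769⌋ + 1 = 6
Check: 6·13.39 = 80.34 > 67.98, while 5·13.39 = 66.95 ≤ 67.98

Final: 6 servers


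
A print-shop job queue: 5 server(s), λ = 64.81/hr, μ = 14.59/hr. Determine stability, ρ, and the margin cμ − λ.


Total capacity cμ = 5·14.59 = 72.95/hr
ρ = λ/(cμ) = 64.81/72.95 = 0.8884
Stable ⇔ ρ < 1: YES
Spare capacity = cμ − λ = 72.95 − 64.81 = 8.14/hr

Final: ρ = 0.8884; stable; margin = 8.14/hr


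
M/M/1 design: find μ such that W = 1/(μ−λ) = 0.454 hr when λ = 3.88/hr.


W = 1/(μ−λ) ⇒ μ − λ = 1/W = 1/0.454 = 2.2026
μ = λ + 1/W = 3.88 + 2.2026 = 6.0826 per hr

Final: 6.0826 /hr


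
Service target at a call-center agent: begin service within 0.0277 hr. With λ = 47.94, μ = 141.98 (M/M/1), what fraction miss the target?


ρ = 47.94/141.98 = 0.3377
P(Wq > t) = ρ·e^{−(μ−λ)t} = 0.3377·e^{−2.6049}
= 0.3377·0.073910 = 0.024956

Final: 0.024956


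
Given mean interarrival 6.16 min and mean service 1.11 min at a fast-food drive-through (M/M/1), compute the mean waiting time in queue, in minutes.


λ = 60/6.16 = 9.7403 /hr
μ = 60/1.11 = 54.0541 /hr
ρ = λ/μ = 9.7403/54.0541 = 0.1802
Wq = ρ/(μ−λ) = 0.1802/(54.0541−9.7403) = 0.004066 hr
In minutes: 0.004066·60 = 0.2440 min

Final: 0.2440 min


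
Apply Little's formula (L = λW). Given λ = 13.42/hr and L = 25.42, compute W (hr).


W = L/λ = 25.42/13.42 = 1.8942 hr

Final: 1.8942 hr


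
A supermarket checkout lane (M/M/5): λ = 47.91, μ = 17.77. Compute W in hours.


a = 2.6961; ρ = 0.5392; P₀ = 0.065040
Lq = P₀·a^c·ρ/(c!(1−ρ)²) = 0.19610
Wq = Lq/λ = 0.19610/47.91 = 0.004093 hr
W = Wq + 1/μ = 0.004093 + 0.05627 = 0.06037 hr

Final: 0.06037 hr


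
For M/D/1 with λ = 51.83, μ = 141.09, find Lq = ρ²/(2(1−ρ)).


ρ = 51.83/141.09 = 0.3674
M/D/1: Lq = ρ²/(2(1−ρ)) = 0.1349/(2·0.6326) = 0.10665

Final: 0.10665


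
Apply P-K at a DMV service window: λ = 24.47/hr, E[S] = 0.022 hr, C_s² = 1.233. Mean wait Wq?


ρ = λ·E[S] = 24.47·0.022 = 0.5383
E[S²] = E[S]²(1+C_s²) = 0.022²·(1+1.233) = 0.001081
Wq = λ·E[S²]/(2(1−ρ)) = 24.47·0.001081/(2·0.4617) = 0.02864 hr

Final: 0.02864 hr


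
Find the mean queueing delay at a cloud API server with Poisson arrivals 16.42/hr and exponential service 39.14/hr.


ρ = 16.42/39.14 = 0.4195
Wq = ρ/(μ−λ) = 0.4195/(39.14 − 16.42) = 0.4195/22.72 = 0.01846 hr

Final: 0.01846 hr


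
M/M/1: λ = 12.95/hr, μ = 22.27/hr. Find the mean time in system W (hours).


W = 1/(μ−λ) = 1/(22.27 − 12.95) = 1/9.32 = 0.1073 hr

Final: 0.1073 hr


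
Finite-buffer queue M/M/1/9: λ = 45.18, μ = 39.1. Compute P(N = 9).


ρ = λ/μ = 45.18/39.1 = 1.1555
P_K = (1−ρ)ρ^K/(1−ρ^(K+1)) = (-0.1555·3.672191)/(1 − 4.243212)
= -0.571021/-3.243212 = 0.176067

Final: 0.176067


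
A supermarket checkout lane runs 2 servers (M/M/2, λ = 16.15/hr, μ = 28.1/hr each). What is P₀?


a = λ/μ = 16.15/28.1 = 0.5747; ρ = a/c = 0.2874
Σ_{k=0}^{1} a^k/k! (terms k=0..1) = 1.00000 + 0.57473 = 1.57473
Tail: a^2/(2!(1−ρ)) = 0.33032/(2·0.7126) = 0.23176
P₀ = 1/(1.57473 + 0.23176) = 1/1.80649 = 0.553559

Final: 0.553559


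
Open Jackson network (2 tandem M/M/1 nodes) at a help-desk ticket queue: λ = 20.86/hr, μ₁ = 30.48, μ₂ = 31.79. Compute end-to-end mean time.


Each node sees arrival rate λ = 20.86/hr (tandem ⇒ throughput preserved).
W₁ = 1/(μ₁−λ) = 1/(30.48−20.86) = 0.10395 hr
W₂ = 1/(μ₂−λ) = 1/(31.79−20.86) = 0.09149 hr
W_total = W₁ + W₂ = 0.10395 + 0.09149 = 0.19544 hr

Final: 0.19544 hr


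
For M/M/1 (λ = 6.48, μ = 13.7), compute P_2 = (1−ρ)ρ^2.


ρ = 6.48/13.7 = 0.4730
P_n = (1−ρ)·ρ^n = (1 − 0.4730)·0.4730^2 = 0.5270·0.223722 = 0.117903

Final: 0.117903


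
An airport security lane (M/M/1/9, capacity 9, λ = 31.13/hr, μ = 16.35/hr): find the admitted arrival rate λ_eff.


ρ = 1.9040; P_K = (1−ρ)ρ^9/(1−ρ^10) = 0.475543
λ_eff = λ(1 − P_K) = 31.13·(1 − 0.475543) = 31.13·0.524457 = 16.3264 /hr

Final: 16.3264 /hr


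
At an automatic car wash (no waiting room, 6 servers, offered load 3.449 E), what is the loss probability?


B(c,a) = (a^c/c!) / Σ_{k=0}^{c} a^k/k!
a^6/6! = 2.337904
Σ terms (k=0..6): 1.00000 + 3.44900 + 5.94780 + 6.83799 + 5.89606 + 4.06710 + 2.33790 = 29.535846
B = 2.337904/29.535846 = 0.079155

Final: 0.079155


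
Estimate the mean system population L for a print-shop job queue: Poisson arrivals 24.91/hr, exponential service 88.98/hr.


ρ = λ/μ = 24.91/88.98 = 0.2800
L = ρ/(1−ρ) = 0.2800/(1 − 0.2800) = 0.2800/0.7200 = 0.3888

Final: 0.3888


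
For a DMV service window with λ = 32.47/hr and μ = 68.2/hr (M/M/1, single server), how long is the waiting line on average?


ρ = 32.47/68.2 = 0.4761
Lq = ρ²/(1−ρ) = 0.2267/0.5239 = 0.4327

Final: 0.4327


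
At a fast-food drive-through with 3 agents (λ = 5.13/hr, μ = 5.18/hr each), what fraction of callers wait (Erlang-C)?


a = λ/μ = 0.9903; ρ = a/3 = 0.3301
P₀ = 0.367322 (from M/M/c formula)
C(c,a) = [a^c/(c!(1−ρ))]·P₀ = [0.97132/(6·0.6699)]·0.367322
= 0.24166·0.367322 = 0.088769

Final: 0.088769


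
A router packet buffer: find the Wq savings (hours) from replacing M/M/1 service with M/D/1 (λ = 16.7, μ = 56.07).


ρ = 16.7/56.07 = 0.2978
Wq(M/M/1) = ρ/(μ−λ) = 0.2978/39.37 = 0.007565 hr
Wq(M/D/1) = ρ/(2(μ−λ)) = 0.003783 hr
Savings = 0.007565 − 0.003783 = 0.003783 hr

Final: 0.003783 hr


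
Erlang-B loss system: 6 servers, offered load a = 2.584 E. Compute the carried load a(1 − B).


B(6,2.584) = 0.031733 (Erlang-B)
Carried load = a(1 − B) = 2.584·(1 − 0.031733) = 2.584·0.968267 = 2.5020 E

Final: 2.5020 Erlangs


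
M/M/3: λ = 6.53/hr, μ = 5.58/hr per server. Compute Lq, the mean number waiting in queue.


a = λ/μ = 1.1703; ρ = a/3 = 0.3901
P₀ = 0.303680
Lq = P₀·a^c·ρ / (c!·(1−ρ)²) = 0.303680·1.60264·0.3901/(6·0.37200)
= 0.08506

Final: 0.08506


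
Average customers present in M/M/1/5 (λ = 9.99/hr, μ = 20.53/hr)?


ρ = 9.99/20.53 = 0.4866
L = ρ[1 − (K+1)ρ^K + Kρ^(K+1)] / [(1−ρ)(1−ρ^(K+1))]
Numerator: 0.4866·(1 − 6·0.027282 + 5·0.013276) = 0.439251
Denominator: (0.5134)·(0.986724) = 0.506579
L = 0.439251/0.506579 = 0.8671

Final: 0.8671


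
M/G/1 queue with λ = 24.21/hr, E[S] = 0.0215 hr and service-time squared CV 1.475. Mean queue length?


ρ = λ·E[S] = 24.21·0.0215 = 0.5205
Lq = ρ²(1+C_s²)/(2(1−ρ)) = 0.2709·(1+1.475)/(2·0.4795)
= 0.2709·2.4750/0.9590 = 0.69926

Final: 0.69926


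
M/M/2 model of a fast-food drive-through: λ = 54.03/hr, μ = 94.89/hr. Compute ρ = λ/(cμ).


ρ = λ/(cμ) = 54.03/(2·94.89) = 54.03/189.78 = 0.2847

Final: 0.2847


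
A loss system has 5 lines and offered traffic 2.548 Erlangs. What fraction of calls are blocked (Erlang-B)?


B(c,a) = (a^c/c!) / Σ_{k=0}^{c} a^k/k!
a^5/5! = 0.894985
Σ terms (k=0..5): 1.00000 + 2.54800 + 3.24615 + 2.75707 + 1.75625 + 0.89499 = 12.202453
B = 0.894985/12.202453 = 0.073345

Final: 0.073345


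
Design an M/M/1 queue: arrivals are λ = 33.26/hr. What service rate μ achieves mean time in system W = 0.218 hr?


W = 1/(μ−λ) ⇒ μ − λ = 1/W = 1/0.218 = 4.5872
μ = λ + 1/W = 33.26 + 4.5872 = 37.8472 per hr

Final: 37.8472 /hr


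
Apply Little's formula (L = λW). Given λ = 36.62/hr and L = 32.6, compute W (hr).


W = L/λ = 32.6/36.62 = 0.8902 hr

Final: 0.8902 hr


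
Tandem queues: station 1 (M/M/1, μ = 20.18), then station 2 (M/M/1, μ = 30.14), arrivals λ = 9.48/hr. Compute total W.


Each node sees arrival rate λ = 9.48/hr (tandem ⇒ throughput preserved).
W₁ = 1/(μ₁−λ) = 1/(20.18−9.48) = 0.09346 hr
W₂ = 1/(μ₂−λ) = 1/(30.14−9.48) = 0.04840 hr
W_total = W₁ + W₂ = 0.09346 + 0.04840 = 0.14186 hr

Final: 0.14186 hr


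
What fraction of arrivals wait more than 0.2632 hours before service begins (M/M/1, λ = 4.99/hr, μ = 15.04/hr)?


ρ = 4.99/15.04 = 0.3318
P(Wq > t) = ρ·e^{−(μ−λ)t} = 0.3318·e^{−2.6452}
= 0.3318·0.070994 = 0.023555

Final: 0.023555


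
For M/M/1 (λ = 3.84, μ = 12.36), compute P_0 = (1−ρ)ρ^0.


ρ = 3.84/12.36 = 0.3107
P_n = (1−ρ)·ρ^n = (1 − 0.3107)·0.3107^0 = 0.6893·1.000000 = 0.689320

Final: 0.689320


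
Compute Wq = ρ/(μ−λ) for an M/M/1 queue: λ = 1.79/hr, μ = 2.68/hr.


ρ = 1.79/2.68 = 0.6679
Wq = ρ/(μ−λ) = 0.6679/(2.68 − 1.79) = 0.6679/0.8900 = 0.7505 hr

Final: 0.7505 hr


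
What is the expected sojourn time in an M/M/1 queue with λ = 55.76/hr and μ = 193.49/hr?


W = 1/(μ−λ) = 1/(193.49 − 55.76) = 1/137.73 = 0.007261 hr

Final: 0.007261 hr


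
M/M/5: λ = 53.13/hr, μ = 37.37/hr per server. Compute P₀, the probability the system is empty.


a = λ/μ = 53.13/37.37 = 1.4217; ρ = a/c = 0.2843
Σ_{k=0}^{4} a^k/k! (terms k=0..4) = 1.00000 + 1.42173 + 1.01066 + 0.47896 + 0.17024 = 4.08158
Tail: a^5/(5!(1−ρ)) = 5.80876/(120·0.7157) = 0.06764
P₀ = 1/(4.08158 + 0.06764) = 1/4.14922 = 0.241009

Final: 0.241009


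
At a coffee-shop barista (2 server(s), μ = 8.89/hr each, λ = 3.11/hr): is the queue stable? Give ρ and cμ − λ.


Total capacity cμ = 2·8.89 = 17.78/hr
ρ = λ/(cμ) = 3.11/17.78 = 0.1749
Stable ⇔ ρ < 1: YES
Spare capacity = cμ − λ = 17.78 − 3.11 = 14.67/hr

Final: ρ = 0.1749; stable; margin = 14.67/hr


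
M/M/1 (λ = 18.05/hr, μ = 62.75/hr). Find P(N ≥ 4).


ρ = 18.05/62.75 = 0.2876
P(N ≥ n) = ρ^n = 0.2876^4 = 0.006846

Final: 0.006846


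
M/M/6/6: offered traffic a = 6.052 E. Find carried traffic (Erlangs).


B(6,6.052) = 0.268562 (Erlang-B)
Carried load = a(1 − B) = 6.052·(1 − 0.268562) = 6.052·0.731438 = 4.4267 E

Final: 4.4267 Erlangs


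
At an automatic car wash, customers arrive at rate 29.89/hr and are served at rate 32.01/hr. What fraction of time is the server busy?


ρ = λ/μ = 29.89/32.01 = 0.9338

Final: 0.9338


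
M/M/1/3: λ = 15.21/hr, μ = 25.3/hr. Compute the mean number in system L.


ρ = 15.21/25.3 = 0.6012
L = ρ[1 − (K+1)ρ^K + Kρ^(K+1)] / [(1−ρ)(1−ρ^(K+1))]
Numerator: 0.6012·(1 − 4·0.217283 + 3·0.130628) = 0.314270
Denominator: (0.3988)·(0.869372) = 0.346718
L = 0.314270/0.346718 = 0.9064

Final: 0.9064


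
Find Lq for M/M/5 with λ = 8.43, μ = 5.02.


a = λ/μ = 1.6793; ρ = a/5 = 0.3359
P₀ = 0.185962
Lq = P₀·a^c·ρ / (c!·(1−ρ)²) = 0.185962·13.35424·0.3359/(120·0.44109)
= 0.01576

Final: 0.01576


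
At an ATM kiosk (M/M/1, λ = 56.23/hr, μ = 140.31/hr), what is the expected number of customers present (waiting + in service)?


ρ = λ/μ = 56.23/140.31 = 0.4008
L = ρ/(1−ρ) = 0.4008/(1 − 0.4008) = 0.4008/0.5992 = 0.6688

Final: 0.6688


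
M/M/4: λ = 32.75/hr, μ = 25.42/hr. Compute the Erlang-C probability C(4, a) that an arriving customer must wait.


a = λ/μ = 1.2884; ρ = a/4 = 0.3221
P₀ = 0.274421 (from M/M/c formula)
C(c,a) = [a^c/(c!(1−ρ))]·P₀ = [2.75514/(24·0.6779)]·0.274421
= 0.16934·0.274421 = 0.046470

Final: 0.046470


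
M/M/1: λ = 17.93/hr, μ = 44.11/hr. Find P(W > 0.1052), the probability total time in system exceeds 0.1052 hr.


W ~ Exponential(μ−λ) for M/M/1.
μ − λ = 44.11 − 17.93 = 26.1800
P(W > t) = e^{−(μ−λ)t} = e^{−2.7541} = 0.063664

Final: 0.063664


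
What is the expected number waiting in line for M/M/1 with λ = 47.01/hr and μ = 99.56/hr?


ρ = 47.01/99.56 = 0.4722
Lq = ρ²/(1−ρ) = 0.2230/0.5278 = 0.4224

Final: 0.4224


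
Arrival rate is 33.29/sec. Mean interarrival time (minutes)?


Mean interarrival time = 1/λ = 1/33.29 second = 0.03004 second
In minutes: 0.03004 × 0.0166667 = 0.0005007 min

Final: 0.0005007 min


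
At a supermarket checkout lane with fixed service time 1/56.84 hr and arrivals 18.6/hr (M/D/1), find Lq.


ρ = 18.6/56.84 = 0.3272
M/D/1: Lq = ρ²/(2(1−ρ)) = 0.1071/(2·0.6728) = 0.07958

Final: 0.07958


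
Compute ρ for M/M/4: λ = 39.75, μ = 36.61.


ρ = λ/(cμ) = 39.75/(4·36.61) = 39.75/146.44 = 0.2714

Final: 0.2714


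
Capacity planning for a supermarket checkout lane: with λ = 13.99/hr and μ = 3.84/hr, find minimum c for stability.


Stability requires cμ > λ ⇔ c > λ/μ.
λ/μ = 13.99/3.84 = 3.6432
Minimum integer c = ⌊3.6432⌋ + 1 = 4
Check: 4·3.84 = 15.36 > 13.99, while 3·3.84 = 11.52 ≤ 13.99

Final: 4 servers


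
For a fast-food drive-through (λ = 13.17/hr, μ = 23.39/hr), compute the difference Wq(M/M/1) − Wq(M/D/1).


ρ = 13.17/23.39 = 0.5631
Wq(M/M/1) = ρ/(μ−λ) = 0.5631/10.22 = 0.05509 hr
Wq(M/D/1) = ρ/(2(μ−λ)) = 0.02755 hr
Savings = 0.05509 − 0.02755 = 0.02755 hr

Final: 0.02755 hr


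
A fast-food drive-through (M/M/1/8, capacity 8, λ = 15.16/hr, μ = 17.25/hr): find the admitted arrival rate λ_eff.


ρ = 0.8788; P_K = (1−ρ)ρ^8/(1−ρ^9) = 0.062737
λ_eff = λ(1 − P_K) = 15.16·(1 − 0.062737) = 15.16·0.937263 = 14.2089 /hr

Final: 14.2089 /hr


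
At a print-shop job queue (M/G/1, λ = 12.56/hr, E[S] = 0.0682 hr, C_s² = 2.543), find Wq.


ρ = λ·E[S] = 12.56·0.0682 = 0.8566
E[S²] = E[S]²(1+C_s²) = 0.0682²·(1+2.543) = 0.016479
Wq = λ·E[S²]/(2(1−ρ)) = 12.56·0.016479/(2·0.1434) = 0.72165 hr

Final: 0.72165 hr


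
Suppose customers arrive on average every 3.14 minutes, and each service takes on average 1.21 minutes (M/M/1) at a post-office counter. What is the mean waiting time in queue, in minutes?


λ = 60/3.14 = 19.1083 /hr
μ = 60/1.21 = 49.5868 /hr
ρ = λ/μ = 19.1083/49.5868 = 0.3854
Wq = ρ/(μ−λ) = 0.3854/(49.5868−19.1083) = 0.01264 hr
In minutes: 0.01264·60 = 0.7586 min

Final: 0.7586 min


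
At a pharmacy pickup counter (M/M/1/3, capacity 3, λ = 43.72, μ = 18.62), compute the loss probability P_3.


ρ = λ/μ = 43.72/18.62 = 2.3480
P_K = (1−ρ)ρ^K/(1−ρ^(K+1)) = (-1.3480·12.944981)/(1 − 30.394983)
= -17.450002/-29.394983 = 0.593639

Final: 0.593639


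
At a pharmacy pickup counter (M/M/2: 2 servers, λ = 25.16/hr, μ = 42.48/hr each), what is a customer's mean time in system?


a = 0.5923; ρ = 0.2961; P₀ = 0.543044
Lq = P₀·a^c·ρ/(c!(1−ρ)²) = 0.05694
Wq = Lq/λ = 0.05694/25.16 = 0.002263 hr
W = Wq + 1/μ = 0.002263 + 0.02354 = 0.02580 hr

Final: 0.02580 hr


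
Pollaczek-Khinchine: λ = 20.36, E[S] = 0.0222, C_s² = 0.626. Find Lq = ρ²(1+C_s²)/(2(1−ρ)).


ρ = λ·E[S] = 20.36·0.0222 = 0.4520
Lq = ρ²(1+C_s²)/(2(1−ρ)) = 0.2043·(1+0.626)/(2·0.5480)
= 0.2043·1.6260/1.0960 = 0.30309

Final: 0.30309


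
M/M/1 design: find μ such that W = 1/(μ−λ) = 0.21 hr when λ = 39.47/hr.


W = 1/(μ−λ) ⇒ μ − λ = 1/W = 1/0.21 = 4.7619
μ = λ + 1/W = 39.47 + 4.7619 = 44.2319 per hr

Final: 44.2319 /hr


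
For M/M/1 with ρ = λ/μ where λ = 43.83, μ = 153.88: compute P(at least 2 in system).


ρ = 43.83/153.88 = 0.2848
P(N ≥ n) = ρ^n = 0.2848^2 = 0.081129

Final: 0.081129


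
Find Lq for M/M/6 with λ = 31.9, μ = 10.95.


a = λ/μ = 2.9132; ρ = a/6 = 0.4855
P₀ = 0.053540
Lq = P₀·a^c·ρ / (c!·(1−ρ)²) = 0.053540·611.30702·0.4855/(720·0.26467)
= 0.08339

Final: 0.08339


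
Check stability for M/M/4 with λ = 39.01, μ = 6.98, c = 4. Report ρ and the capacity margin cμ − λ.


Total capacity cμ = 4·6.98 = 27.92/hr
ρ = λ/(cμ) = 39.01/27.92 = 1.3972
Stable ⇔ ρ < 1: NO
Spare capacity = cμ − λ = 27.92 − 39.01 = -11.09/hr

Final: ρ = 1.3972; unstable; margin = -11.09/hr


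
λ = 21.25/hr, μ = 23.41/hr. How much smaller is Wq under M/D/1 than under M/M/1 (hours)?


ρ = 21.25/23.41 = 0.9077
Wq(M/M/1) = ρ/(μ−λ) = 0.9077/2.16 = 0.42025 hr
Wq(M/D/1) = ρ/(2(μ−λ)) = 0.21012 hr
Savings = 0.42025 − 0.21012 = 0.21012 hr

Final: 0.21012 hr


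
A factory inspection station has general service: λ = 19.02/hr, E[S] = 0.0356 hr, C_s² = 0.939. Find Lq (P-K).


ρ = λ·E[S] = 19.02·0.0356 = 0.6771
Lq = ρ²(1+C_s²)/(2(1−ρ)) = 0.4585·(1+0.939)/(2·0.3229)
= 0.4585·1.9390/0.6458 = 1.37663

Final: 1.37663


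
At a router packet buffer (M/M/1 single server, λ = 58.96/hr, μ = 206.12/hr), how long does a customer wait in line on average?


ρ = 58.96/206.12 = 0.2860
Wq = ρ/(μ−λ) = 0.2860/(206.12 − 58.96) = 0.2860/147.16 = 0.001944 hr

Final: 0.001944 hr


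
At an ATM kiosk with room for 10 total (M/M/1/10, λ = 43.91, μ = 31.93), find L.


ρ = 43.91/31.93 = 1.3752
L = ρ[1 − (K+1)ρ^K + Kρ^(K+1)] / [(1−ρ)(1−ρ^(K+1))]
Numerator: 1.3752·(1 − 11·24.190519 + 10·33.266699) = 92.923734
Denominator: (-0.3752)·(-32.266699) = 12.106328
L = 92.923734/12.106328 = 7.6756

Final: 7.6756


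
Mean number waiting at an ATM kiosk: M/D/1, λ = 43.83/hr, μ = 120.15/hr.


ρ = 43.83/120.15 = 0.3648
M/D/1: Lq = ρ²/(2(1−ρ)) = 0.1331/(2·0.6352) = 0.10475

Final: 0.10475


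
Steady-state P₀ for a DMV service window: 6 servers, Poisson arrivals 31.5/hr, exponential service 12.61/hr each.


a = λ/μ = 31.5/12.61 = 2.4980; ρ = a/c = 0.4163
Σ_{k=0}^{5} a^k/k! (terms k=0..5) = 1.00000 + 2.49802 + 3.12005 + 2.59798 + 1.62245 + 0.81058 = 11.64907
Tail: a^6/(6!(1−ρ)) = 242.98127/(720·0.5837) = 0.57820
P₀ = 1/(11.64907 + 0.57820) = 1/12.22727 = 0.081784

Final: 0.081784


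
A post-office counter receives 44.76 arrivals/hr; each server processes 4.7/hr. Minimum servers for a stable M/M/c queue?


Stability requires cμ > λ ⇔ c > λ/μ.
λ/μ = 44.76/4.7 = 9.5234
Minimum integer c = ⌊9.5234⌋ + 1 = 10
Check: 10·4.7 = 47.00 > 44.76, while 9·4.7 = 42.30 ≤ 44.76

Final: 10 servers


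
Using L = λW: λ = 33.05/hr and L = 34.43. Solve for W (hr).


W = L/λ = 34.43/33.05 = 1.0418 hr

Final: 1.0418 hr


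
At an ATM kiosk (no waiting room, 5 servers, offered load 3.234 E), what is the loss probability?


B(c,a) = (a^c/c!) / Σ_{k=0}^{c} a^k/k!
a^5/5! = 2.947941
Σ terms (k=0..5): 1.00000 + 3.23400 + 5.22938 + 5.63727 + 4.55773 + 2.94794 = 22.606321
B = 2.947941/22.606321 = 0.130403

Final: 0.130403


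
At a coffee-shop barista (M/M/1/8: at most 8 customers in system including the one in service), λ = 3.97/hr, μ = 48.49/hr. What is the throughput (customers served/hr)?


ρ = 0.08187; P_K = (1−ρ)ρ^8/(1−ρ^9) = 0.000000001854
λ_eff = λ(1 − P_K) = 3.97·(1 − 0.000000001854) = 3.97·1.000000 = 3.9700 /hr

Final: 3.9700 /hr


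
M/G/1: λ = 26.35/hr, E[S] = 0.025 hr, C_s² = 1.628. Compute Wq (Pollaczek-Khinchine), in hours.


ρ = λ·E[S] = 26.35·0.025 = 0.6588
E[S²] = E[S]²(1+C_s²) = 0.025²·(1+1.628) = 0.001643
Wq = λ·E[S²]/(2(1−ρ)) = 26.35·0.001643/(2·0.3412) = 0.06341 hr

Final: 0.06341 hr


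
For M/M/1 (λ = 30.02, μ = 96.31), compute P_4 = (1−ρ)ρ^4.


ρ = 30.02/96.31 = 0.3117
P_n = (1−ρ)·ρ^n = (1 − 0.3117)·0.3117^4 = 0.6883·0.009440 = 0.006497

Final: 0.006497


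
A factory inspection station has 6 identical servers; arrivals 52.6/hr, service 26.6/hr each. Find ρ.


ρ = λ/(cμ) = 52.6/(6·26.6) = 52.6/159.60 = 0.3296

Final: 0.3296


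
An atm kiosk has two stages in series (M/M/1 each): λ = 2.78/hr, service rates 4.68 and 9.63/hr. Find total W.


Each node sees arrival rate λ = 2.78/hr (tandem ⇒ throughput preserved).
W₁ = 1/(μ₁−λ) = 1/(4.68−2.78) = 0.52632 hr
W₂ = 1/(μ₂−λ) = 1/(9.63−2.78) = 0.14599 hr
W_total = W₁ + W₂ = 0.52632 + 0.14599 = 0.67230 hr

Final: 0.67230 hr


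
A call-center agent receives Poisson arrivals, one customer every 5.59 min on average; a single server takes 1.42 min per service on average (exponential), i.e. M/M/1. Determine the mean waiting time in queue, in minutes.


λ = 60/5.59 = 10.7335 /hr
μ = 60/1.42 = 42.2535 /hr
ρ = λ/μ = 10.7335/42.2535 = 0.2540
Wq = ρ/(μ−λ) = 0.2540/(42.2535−10.7335) = 0.008059 hr
In minutes: 0.008059·60 = 0.4835 min

Final: 0.4835 min


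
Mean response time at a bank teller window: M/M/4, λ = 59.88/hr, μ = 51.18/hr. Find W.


a = 1.1700; ρ = 0.2925; P₀ = 0.309434
Lq = P₀·a^c·ρ/(c!(1−ρ)²) = 0.01412
Wq = Lq/λ = 0.01412/59.88 = 0.0002358 hr
W = Wq + 1/μ = 0.0002358 + 0.01954 = 0.01977 hr

Final: 0.01977 hr


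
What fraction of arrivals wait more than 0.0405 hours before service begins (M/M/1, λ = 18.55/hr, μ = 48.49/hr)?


ρ = 18.55/48.49 = 0.3826
P(Wq > t) = ρ·e^{−(μ−λ)t} = 0.3826·e^{−1.2126}
= 0.3826·0.297432 = 0.113783

Final: 0.113783


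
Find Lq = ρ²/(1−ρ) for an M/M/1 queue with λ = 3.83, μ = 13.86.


ρ = 3.83/13.86 = 0.2763
Lq = ρ²/(1−ρ) = 0.07636/0.7237 = 0.1055

Final: 0.1055


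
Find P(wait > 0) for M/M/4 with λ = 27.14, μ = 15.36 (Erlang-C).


a = λ/μ = 1.7669; ρ = a/4 = 0.4417
P₀ = 0.167369 (from M/M/c formula)
C(c,a) = [a^c/(c!(1−ρ))]·P₀ = [9.74708/(24·0.5583)]·0.167369
= 0.72748·0.167369 = 0.121757

Final: 0.121757


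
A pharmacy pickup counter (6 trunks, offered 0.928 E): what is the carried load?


B(6,0.928) = 0.0003507 (Erlang-B)
Carried load = a(1 − B) = 0.928·(1 − 0.0003507) = 0.928·0.999649 = 0.9277 E

Final: 0.9277 Erlangs


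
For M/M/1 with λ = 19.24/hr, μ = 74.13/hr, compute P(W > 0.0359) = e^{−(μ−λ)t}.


W ~ Exponential(μ−λ) for M/M/1.
μ − λ = 74.13 − 19.24 = 54.8900
P(W > t) = e^{−(μ−λ)t} = e^{−1.9706} = 0.139380

Final: 0.139380


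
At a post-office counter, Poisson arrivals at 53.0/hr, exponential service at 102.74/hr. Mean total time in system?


W = 1/(μ−λ) = 1/(102.74 − 53.0) = 1/49.74 = 0.02010 hr

Final: 0.02010 hr


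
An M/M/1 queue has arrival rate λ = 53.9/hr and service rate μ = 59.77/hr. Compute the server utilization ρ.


ρ = λ/μ = 53.9/59.77 = 0.9018

Final: 0.9018


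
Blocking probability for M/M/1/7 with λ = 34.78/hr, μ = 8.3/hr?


ρ = λ/μ = 34.78/8.3 = 4.1904
P_K = (1−ρ)ρ^K/(1−ρ^(K+1)) = (-3.1904·22686.128987)/(1 − 95063.080262)
= -72376.951275/-95062.080262 = 0.761365

Final: 0.761365


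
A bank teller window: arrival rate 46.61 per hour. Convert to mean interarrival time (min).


Mean interarrival time = 1/λ = 1/46.61 hour = 0.02145 hour
In minutes: 0.02145 × 60 = 1.2873 min

Final: 1.2873 min


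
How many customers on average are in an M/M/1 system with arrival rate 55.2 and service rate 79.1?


ρ = λ/μ = 55.2/79.1 = 0.6979
L = ρ/(1−ρ) = 0.6979/(1 − 0.6979) = 0.6979/0.3021 = 2.3096

Final: 2.3096


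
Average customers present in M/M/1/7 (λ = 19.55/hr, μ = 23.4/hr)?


ρ = 19.55/23.4 = 0.8355
L = ρ[1 − (K+1)ρ^K + Kρ^(K+1)] / [(1−ρ)(1−ρ^(K+1))]
Numerator: 0.8355·(1 − 8·0.284130 + 7·0.237382) = 0.324694
Denominator: (0.1645)·(0.762618) = 0.125474
L = 0.324694/0.125474 = 2.5877

Final: 2.5877


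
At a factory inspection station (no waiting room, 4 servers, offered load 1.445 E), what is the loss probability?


B(c,a) = (a^c/c!) / Σ_{k=0}^{c} a^k/k!
a^4/4! = 0.181660
Σ terms (k=0..4): 1.00000 + 1.44500 + 1.04401 + 0.50287 + 0.18166 = 4.173539
B = 0.181660/4.173539 = 0.043527

Final: 0.043527


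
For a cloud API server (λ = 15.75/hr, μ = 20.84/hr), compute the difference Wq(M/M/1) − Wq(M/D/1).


ρ = 15.75/20.84 = 0.7558
Wq(M/M/1) = ρ/(μ−λ) = 0.7558/5.09 = 0.14848 hr
Wq(M/D/1) = ρ/(2(μ−λ)) = 0.07424 hr
Savings = 0.14848 − 0.07424 = 0.07424 hr

Final: 0.07424 hr


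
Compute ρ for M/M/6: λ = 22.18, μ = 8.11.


ρ = λ/(cμ) = 22.18/(6·8.11) = 22.18/48.66 = 0.4558

Final: 0.4558


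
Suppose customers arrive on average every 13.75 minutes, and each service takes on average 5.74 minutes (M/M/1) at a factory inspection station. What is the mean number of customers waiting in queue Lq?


λ = 60/13.75 = 4.3636 /hr
μ = 60/5.74 = 10.4530 /hr
ρ = λ/μ = 4.3636/10.4530 = 0.4175
Lq = ρ²/(1−ρ) = 0.1743/0.5825 = 0.2991

Final: 0.2991


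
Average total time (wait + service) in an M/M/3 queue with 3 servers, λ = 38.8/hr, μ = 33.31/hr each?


a = 1.1648; ρ = 0.3883; P₀ = 0.305455
Lq = P₀·a^c·ρ/(c!(1−ρ)²) = 0.08348
Wq = Lq/λ = 0.08348/38.8 = 0.002152 hr
W = Wq + 1/μ = 0.002152 + 0.03002 = 0.03217 hr

Final: 0.03217 hr


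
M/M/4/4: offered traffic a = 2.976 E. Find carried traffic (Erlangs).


B(4,2.976) = 0.203436 (Erlang-B)
Carried load = a(1 − B) = 2.976·(1 − 0.203436) = 2.976·0.796564 = 2.3706 E

Final: 2.3706 Erlangs


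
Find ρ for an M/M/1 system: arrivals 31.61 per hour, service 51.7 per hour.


ρ = λ/μ = 31.61/51.7 = 0.6114

Final: 0.6114


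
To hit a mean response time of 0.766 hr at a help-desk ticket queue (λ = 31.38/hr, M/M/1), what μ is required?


W = 1/(μ−λ) ⇒ μ − λ = 1/W = 1/0.766 = 1.3055
μ = λ + 1/W = 31.38 + 1.3055 = 32.6855 per hr

Final: 32.6855 /hr


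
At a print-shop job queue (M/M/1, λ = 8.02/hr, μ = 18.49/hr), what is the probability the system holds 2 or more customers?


ρ = 8.02/18.49 = 0.4337
P(N ≥ n) = ρ^n = 0.4337^2 = 0.188137

Final: 0.188137


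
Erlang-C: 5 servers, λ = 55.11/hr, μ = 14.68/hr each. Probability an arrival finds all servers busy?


a = λ/μ = 3.7541; ρ = a/5 = 0.7508
P₀ = 0.018577 (from M/M/c formula)
C(c,a) = [a^c/(c!(1−ρ))]·P₀ = [745.62726/(120·0.2492)]·0.018577
= 24.93578·0.018577 = 0.463232

Final: 0.463232


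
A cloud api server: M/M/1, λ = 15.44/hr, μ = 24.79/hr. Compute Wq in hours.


ρ = 15.44/24.79 = 0.6228
Wq = ρ/(μ−λ) = 0.6228/(24.79 − 15.44) = 0.6228/9.35 = 0.06661 hr

Final: 0.06661 hr


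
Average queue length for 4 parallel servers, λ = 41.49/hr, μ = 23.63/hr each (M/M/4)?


a = λ/μ = 1.7558; ρ = a/4 = 0.4390
P₀ = 0.169340
Lq = P₀·a^c·ρ / (c!·(1−ρ)²) = 0.169340·9.50427·0.4390/(24·0.31477)
= 0.09352

Final: 0.09352


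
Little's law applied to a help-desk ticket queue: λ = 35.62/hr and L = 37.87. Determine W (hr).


W = L/λ = 37.87/35.62 = 1.0632 hr

Final: 1.0632 hr


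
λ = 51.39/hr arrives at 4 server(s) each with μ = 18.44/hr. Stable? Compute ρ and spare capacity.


Total capacity cμ = 4·18.44 = 73.76/hr
ρ = λ/(cμ) = 51.39/73.76 = 0.6967
Stable ⇔ ρ < 1: YES
Spare capacity = cμ − λ = 73.76 − 51.39 = 22.37/hr

Final: ρ = 0.6967; stable; margin = 22.37/hr


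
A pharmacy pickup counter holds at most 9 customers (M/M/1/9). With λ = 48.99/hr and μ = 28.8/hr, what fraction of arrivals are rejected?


ρ = λ/μ = 48.99/28.8 = 1.7010
P_K = (1−ρ)ρ^K/(1−ρ^(K+1)) = (-0.7010·119.243459)/(1 − 202.838092)
= -83.594633/-201.838092 = 0.414167

Final: 0.414167


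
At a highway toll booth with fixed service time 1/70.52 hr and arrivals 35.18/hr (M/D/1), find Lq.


ρ = 35.18/70.52 = 0.4989
M/D/1: Lq = ρ²/(2(1−ρ)) = 0.2489/(2·0.5011) = 0.24830

Final: 0.24830


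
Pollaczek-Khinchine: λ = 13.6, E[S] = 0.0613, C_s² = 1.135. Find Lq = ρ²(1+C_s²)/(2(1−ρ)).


ρ = λ·E[S] = 13.6·0.0613 = 0.8337
Lq = ρ²(1+C_s²)/(2(1−ρ)) = 0.6950·(1+1.135)/(2·0.1663)
= 0.6950·2.1350/0.3326 = 4.46090

Final: 4.46090


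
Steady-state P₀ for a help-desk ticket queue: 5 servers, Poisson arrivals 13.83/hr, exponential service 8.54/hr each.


a = λ/μ = 13.83/8.54 = 1.6194; ρ = a/c = 0.3239
Σ_{k=0}^{4} a^k/k! (terms k=0..4) = 1.00000 + 1.61944 + 1.31129 + 0.70785 + 0.28658 = 4.92516
Tail: a^5/(5!(1−ρ)) = 11.13837/(120·0.6761) = 0.13728
P₀ = 1/(4.92516 + 0.13728) = 1/5.06244 = 0.197533

Final: 0.197533


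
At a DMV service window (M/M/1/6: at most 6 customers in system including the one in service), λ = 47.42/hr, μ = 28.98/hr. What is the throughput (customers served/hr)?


ρ = 1.6363; P_K = (1−ρ)ρ^6/(1−ρ^7) = 0.401654
λ_eff = λ(1 − P_K) = 47.42·(1 − 0.401654) = 47.42·0.598346 = 28.3736 /hr

Final: 28.3736 /hr


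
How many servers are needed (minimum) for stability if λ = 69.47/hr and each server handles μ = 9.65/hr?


Stability requires cμ > λ ⇔ c > λ/μ.
λ/μ = 69.47/9.65 = 7.1990
Minimum integer c = ⌊7.1990⌋ + 1 = 8
Check: 8·9.65 = 77.20 > 69.47, while 7·9.65 = 67.55 ≤ 69.47

Final: 8 servers


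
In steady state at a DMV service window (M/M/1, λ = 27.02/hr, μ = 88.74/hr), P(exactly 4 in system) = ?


ρ = 27.02/88.74 = 0.3045
P_n = (1−ρ)·ρ^n = (1 − 0.3045)·0.3045^4 = 0.6955·0.008595 = 0.005978

Final: 0.005978


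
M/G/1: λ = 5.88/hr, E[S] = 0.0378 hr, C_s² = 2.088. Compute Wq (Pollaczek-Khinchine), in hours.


ρ = λ·E[S] = 5.88·0.0378 = 0.2223
E[S²] = E[S]²(1+C_s²) = 0.0378²·(1+2.088) = 0.004412
Wq = λ·E[S²]/(2(1−ρ)) = 5.88·0.004412/(2·0.7777) = 0.01668 hr

Final: 0.01668 hr


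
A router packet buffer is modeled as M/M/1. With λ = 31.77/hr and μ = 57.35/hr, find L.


ρ = λ/μ = 31.77/57.35 = 0.5540
L = ρ/(1−ρ) = 0.5540/(1 − 0.5540) = 0.5540/0.4460 = 1.2420

Final: 1.2420


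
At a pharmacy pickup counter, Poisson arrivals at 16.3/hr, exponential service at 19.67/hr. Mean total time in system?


W = 1/(μ−λ) = 1/(19.67 − 16.3) = 1/3.37 = 0.2967 hr

Final: 0.2967 hr


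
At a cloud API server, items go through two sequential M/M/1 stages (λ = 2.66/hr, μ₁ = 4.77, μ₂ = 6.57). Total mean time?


Each node sees arrival rate λ = 2.66/hr (tandem ⇒ throughput preserved).
W₁ = 1/(μ₁−λ) = 1/(4.77−2.66) = 0.47393 hr
W₂ = 1/(μ₂−λ) = 1/(6.57−2.66) = 0.25575 hr
W_total = W₁ + W₂ = 0.47393 + 0.25575 = 0.72969 hr

Final: 0.72969 hr


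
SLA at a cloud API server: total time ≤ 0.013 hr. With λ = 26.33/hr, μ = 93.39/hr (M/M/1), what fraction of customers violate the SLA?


W ~ Exponential(μ−λ) for M/M/1.
μ − λ = 93.39 − 26.33 = 67.0600
P(W > t) = e^{−(μ−λ)t} = e^{−0.8718} = 0.418206

Final: 0.418206


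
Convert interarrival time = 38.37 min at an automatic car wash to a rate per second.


λ = 1/(interarrival time) in consistent units.
1 second = 0.0166667 min, so λ = 0.0166667/38.37 = 0.0004344 per second

Final: 0.0004344 /sec


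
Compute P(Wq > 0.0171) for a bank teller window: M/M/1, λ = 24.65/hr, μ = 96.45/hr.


ρ = 24.65/96.45 = 0.2556
P(Wq > t) = ρ·e^{−(μ−λ)t} = 0.2556·e^{−1.2278}
= 0.2556·0.292942 = 0.074868

Final: 0.074868


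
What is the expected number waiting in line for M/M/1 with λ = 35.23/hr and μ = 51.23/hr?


ρ = 35.23/51.23 = 0.6877
Lq = ρ²/(1−ρ) = 0.4729/0.3123 = 1.5142

Final: 1.5142


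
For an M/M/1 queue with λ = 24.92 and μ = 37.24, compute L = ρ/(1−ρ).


ρ = λ/μ = 24.92/37.24 = 0.6692
L = ρ/(1−ρ) = 0.6692/(1 − 0.6692) = 0.6692/0.3308 = 2.0227

Final: 2.0227


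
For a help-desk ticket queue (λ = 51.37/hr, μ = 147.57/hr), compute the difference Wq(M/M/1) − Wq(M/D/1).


ρ = 51.37/147.57 = 0.3481
Wq(M/M/1) = ρ/(μ−λ) = 0.3481/96.20 = 0.003619 hr
Wq(M/D/1) = ρ/(2(μ−λ)) = 0.001809 hr
Savings = 0.003619 − 0.001809 = 0.001809 hr

Final: 0.001809 hr


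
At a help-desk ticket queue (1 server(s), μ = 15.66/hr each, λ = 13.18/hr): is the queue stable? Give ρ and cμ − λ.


Total capacity cμ = 1·15.66 = 15.66/hr
ρ = λ/(cμ) = 13.18/15.66 = 0.8416
Stable ⇔ ρ < 1: YES
Spare capacity = cμ − λ = 15.66 − 13.18 = 2.48/hr

Final: ρ = 0.8416; stable; margin = 2.48/hr


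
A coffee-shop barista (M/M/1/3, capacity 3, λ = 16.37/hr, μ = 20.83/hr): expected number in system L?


ρ = 16.37/20.83 = 0.7859
L = ρ[1 − (K+1)ρ^K + Kρ^(K+1)] / [(1−ρ)(1−ρ^(K+1))]
Numerator: 0.7859·(1 − 4·0.485376 + 3·0.381450) = 0.159414
Denominator: (0.2141)·(0.618550) = 0.132440
L = 0.159414/0.132440 = 1.2037

Final: 1.2037


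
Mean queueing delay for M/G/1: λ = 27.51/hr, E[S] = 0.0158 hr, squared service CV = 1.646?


ρ = λ·E[S] = 27.51·0.0158 = 0.4347
E[S²] = E[S]²(1+C_s²) = 0.0158²·(1+1.646) = 0.0006605
Wq = λ·E[S²]/(2(1−ρ)) = 27.51·0.0006605/(2·0.5653) = 0.01607 hr

Final: 0.01607 hr


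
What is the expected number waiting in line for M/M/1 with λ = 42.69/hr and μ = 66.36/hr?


ρ = 42.69/66.36 = 0.6433
Lq = ρ²/(1−ρ) = 0.4138/0.3567 = 1.1602

Final: 1.1602


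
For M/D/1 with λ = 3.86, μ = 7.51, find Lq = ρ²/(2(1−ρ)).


ρ = 3.86/7.51 = 0.5140
M/D/1: Lq = ρ²/(2(1−ρ)) = 0.2642/(2·0.4860) = 0.27178

Final: 0.27178


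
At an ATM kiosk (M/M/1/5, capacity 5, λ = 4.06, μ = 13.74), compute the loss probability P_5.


ρ = λ/μ = 4.06/13.74 = 0.2955
P_K = (1−ρ)ρ^K/(1−ρ^(K+1)) = (0.7045·0.002253)/(1 − 0.0006656)
= 0.001587/0.999334 = 0.001588

Final: 0.001588


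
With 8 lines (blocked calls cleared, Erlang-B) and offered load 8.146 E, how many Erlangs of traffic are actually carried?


B(8,8.146) = 0.243636 (Erlang-B)
Carried load = a(1 − B) = 8.146·(1 − 0.243636) = 8.146·0.756364 = 6.1613 E

Final: 6.1613 Erlangs
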